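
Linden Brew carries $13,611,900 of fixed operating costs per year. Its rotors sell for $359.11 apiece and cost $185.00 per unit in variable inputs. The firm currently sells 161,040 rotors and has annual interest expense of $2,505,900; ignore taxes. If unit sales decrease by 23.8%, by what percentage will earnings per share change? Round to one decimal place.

-56.0%

At 161,040 units, contribution = 161,040 × $174.11 = $28,038,674.40.
EBIT = $28,038,674.40 − $13,611,900 = $14,426,774.40.
After interest of $2,505,900.00, pre-tax earnings = $11,920,874.40.
DCL = total CM / (EBIT − I) = $28,038,674.40 / $11,920,874.40 = 2.3521.
%ΔEPS = DCL × %ΔSales = 2.3521 × -23.8% = -56.0%.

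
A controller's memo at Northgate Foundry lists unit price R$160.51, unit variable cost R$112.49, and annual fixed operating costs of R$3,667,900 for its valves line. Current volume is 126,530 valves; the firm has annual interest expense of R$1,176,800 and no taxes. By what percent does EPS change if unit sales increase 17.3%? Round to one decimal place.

Total contribution margin = 126,530 × R$48.02 = R$6,075,970.60.
Subtracting fixed costs: EBIT = R$6,075,970.60 − R$3,667,900 = R$2,408,070.60.
After interest of R$1,176,800.00, pre-tax earnings = R$1,231,270.60.
DCL = total CM / (EBIT − I) = R$6,075,970.60 / R$1,231,270.60 = 4.9347.
%ΔEPS = DCL × %ΔSales = 4.9347 × +17.3% = +85.4%.

+85.4%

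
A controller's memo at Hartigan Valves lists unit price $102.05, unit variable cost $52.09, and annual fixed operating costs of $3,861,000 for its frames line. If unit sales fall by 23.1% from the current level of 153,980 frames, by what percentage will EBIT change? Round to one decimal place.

Contribution at this volume is 153,980 × $49.96 = $7,692,840.80.
Operating income = contribution − fixed costs = $7,692,840.80 − $3,861,000 = $3,831,840.80.
So DOL = total CM / EBIT = $7,692,840.80 / $3,831,840.80 = 2.0076.
Operating income changes by 2.0076 × -23.1% = -46.4%.

-46.4%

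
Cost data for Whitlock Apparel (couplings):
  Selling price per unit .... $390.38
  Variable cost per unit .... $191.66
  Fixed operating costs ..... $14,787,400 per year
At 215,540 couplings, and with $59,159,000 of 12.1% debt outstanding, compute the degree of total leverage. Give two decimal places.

2.05

At 215,540 units, contribution = 215,540 × $198.72 = $42,832,108.80.
EBIT = $42,832,108.80 − $14,787,400 = $28,044,708.80. Interest = $7,158,239.00, so EBIT − I = $20,886,469.80.
DCL = contribution ÷ (EBIT − I) = $42,832,108.80 ÷ $20,886,469.80 = 2.0507.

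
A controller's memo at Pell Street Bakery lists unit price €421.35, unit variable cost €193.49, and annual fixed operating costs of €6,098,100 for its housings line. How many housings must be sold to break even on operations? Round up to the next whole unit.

Unit CM = price − variable cost = €421.35 − €193.49 = €227.86.
Break-even volume = fixed costs ÷ CM per unit = €6,098,100 ÷ €227.86 = 26,762.49, so 26,763 housings.

26,763 housings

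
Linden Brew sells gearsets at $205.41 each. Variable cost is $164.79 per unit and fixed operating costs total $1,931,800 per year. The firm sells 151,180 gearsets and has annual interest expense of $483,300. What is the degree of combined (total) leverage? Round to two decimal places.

Contribution at this volume is 151,180 × $40.62 = $6,140,931.60.
EBIT = $6,140,931.60 − $1,931,800 = $4,209,131.60. Interest = $483,300.00, so EBIT − I = $3,725,831.60.
DCL = contribution ÷ (EBIT − I) = $6,140,931.60 ÷ $3,725,831.60 = 1.6482.

1.65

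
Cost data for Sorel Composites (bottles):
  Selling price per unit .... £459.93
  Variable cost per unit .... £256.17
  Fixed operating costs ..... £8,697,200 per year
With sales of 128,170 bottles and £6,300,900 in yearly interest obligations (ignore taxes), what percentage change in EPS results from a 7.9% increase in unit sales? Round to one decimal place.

Total contribution margin = 128,170 × £203.76 = £26,115,919.20.
Subtracting fixed costs: EBIT = £26,115,919.20 − £8,697,200 = £17,418,719.20.
After interest of £6,300,900.00, pre-tax earnings = £11,117,819.20.
Degree of combined leverage = contribution ÷ (EBIT − I) = £26,115,919.20 ÷ £11,117,819.20 = 2.3490.
EPS therefore changes by 2.3490 × (+7.9%) = +18.6%.

+18.6%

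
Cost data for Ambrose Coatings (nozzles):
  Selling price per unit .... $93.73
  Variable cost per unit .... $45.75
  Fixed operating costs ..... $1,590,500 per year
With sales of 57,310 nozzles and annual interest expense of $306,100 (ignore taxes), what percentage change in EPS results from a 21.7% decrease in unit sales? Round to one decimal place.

-69.9%

At 57,310 units, contribution = 57,310 × $47.98 = $2,749,733.80.
EBIT = $2,749,733.80 − $1,590,500 = $1,159,233.80.
Interest = $306,100.00, so EBIT − I = $853,133.80.
Degree of combined leverage = contribution ÷ (EBIT − I) = $2,749,733.80 ÷ $853,133.80 = 3.2231.
EPS therefore changes by 3.2231 × (-21.7%) = -69.9%.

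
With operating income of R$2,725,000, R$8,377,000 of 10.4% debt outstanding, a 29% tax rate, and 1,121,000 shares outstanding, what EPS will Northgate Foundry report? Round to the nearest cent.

R$1.17

Interest = R$871,208.00, so EBT = R$2,725,000 − R$871,208.00 = R$1,853,792.00.
Net income = R$1,853,792.00 × (1 − 0.29) = R$1,316,192.32.
Per share: R$1,316,192.32 / 1,121,000 shares = R$1.17.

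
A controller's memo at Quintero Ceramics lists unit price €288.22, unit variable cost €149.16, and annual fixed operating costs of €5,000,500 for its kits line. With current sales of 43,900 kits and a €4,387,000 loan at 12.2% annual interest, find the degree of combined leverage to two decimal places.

Contribution at this volume is 43,900 × €139.06 = €6,104,734.00.
Subtracting fixed costs: EBIT = €6,104,734.00 − €5,000,500 = €1,104,234.00. Interest = €535,214.00.
DOL = €6,104,734.00 ÷ €1,104,234.00 = 5.5285; DFL = €1,104,234.00 ÷ €569,020.00 = 1.9406.
DCL = DOL × DFL = 5.5285 × 1.9406 = 10.7286.

10.73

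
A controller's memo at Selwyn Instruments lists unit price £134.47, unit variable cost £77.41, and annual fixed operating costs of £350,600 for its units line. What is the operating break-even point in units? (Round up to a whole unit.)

Contribution margin per unit = £134.47 − £77.41 = £57.06.
Break-even Q = £350,600 / £57.06 = 6,144.41 → 6,145 units.

6,145 units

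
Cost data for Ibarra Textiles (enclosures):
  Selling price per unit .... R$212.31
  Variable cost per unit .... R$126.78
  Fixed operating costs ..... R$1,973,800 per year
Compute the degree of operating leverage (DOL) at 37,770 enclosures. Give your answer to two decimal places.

Total contribution margin = 37,770 × R$85.53 = R$3,230,468.10.
Operating income = contribution − fixed costs = R$3,230,468.10 − R$1,973,800 = R$1,256,668.10.
So DOL = total CM / EBIT = R$3,230,468.10 / R$1,256,668.10 = 2.5707.

2.57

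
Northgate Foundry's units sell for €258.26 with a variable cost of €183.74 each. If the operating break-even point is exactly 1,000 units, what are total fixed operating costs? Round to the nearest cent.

€74,520.00

Each unit contributes €258.26 − €183.74 = €74.52.
Fixed costs = break-even units × CM = 1,000 × €74.52 = €74,520.00.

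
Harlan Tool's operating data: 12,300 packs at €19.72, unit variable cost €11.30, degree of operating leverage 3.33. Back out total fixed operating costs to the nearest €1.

€72,465

Contribution at this volume is 12,300 × €8.42 = €103,566.00.
Since DOL = CM ÷ EBIT, EBIT = €103,566.00 ÷ 3.33 = €31,100.90.
Fixed costs = CM − EBIT = €103,566.00 − €31,100.90 = €72,465.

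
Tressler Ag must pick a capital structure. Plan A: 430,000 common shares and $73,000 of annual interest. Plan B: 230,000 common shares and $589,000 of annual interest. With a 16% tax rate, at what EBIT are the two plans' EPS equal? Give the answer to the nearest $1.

At indifference, (EBIT − 73,000)(1 − t)/430,000 = (EBIT − 589,000)(1 − t)/230,000.
The (1 − t) factor cancels: (EBIT − 73,000) × 230,000 = (EBIT − 589,000) × 430,000.
EBIT × (430,000 − 230,000) = 589,000 × 430,000 − 73,000 × 230,000 = 236,480,000,000, so EBIT = 236,480,000,000 ÷ 200,000 = 1,182,400.00.

$1,182,400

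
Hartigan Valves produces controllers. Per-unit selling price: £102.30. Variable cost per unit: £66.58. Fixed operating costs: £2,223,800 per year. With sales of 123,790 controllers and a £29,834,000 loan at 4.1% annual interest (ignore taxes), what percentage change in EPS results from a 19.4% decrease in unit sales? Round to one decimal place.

-88.0%

At 123,790 units, contribution = 123,790 × £35.72 = £4,421,778.80.
Subtracting fixed costs: EBIT = £4,421,778.80 − £2,223,800 = £2,197,978.80.
Interest = £1,223,194.00, so EBIT − I = £974,784.80.
Degree of combined leverage = contribution ÷ (EBIT − I) = £4,421,778.80 ÷ £974,784.80 = 4.5362.
EPS therefore changes by 4.5362 × (-19.4%) = -88.0%.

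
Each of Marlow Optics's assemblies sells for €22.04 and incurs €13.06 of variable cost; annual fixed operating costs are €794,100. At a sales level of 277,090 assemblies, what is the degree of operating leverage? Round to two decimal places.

Contribution at this volume is 277,090 × €8.98 = €2,488,268.20.
EBIT = €2,488,268.20 − €794,100 = €1,694,168.20.
DOL = contribution ÷ EBIT = €2,488,268.20 ÷ €1,694,168.20 = 1.4687.

1.47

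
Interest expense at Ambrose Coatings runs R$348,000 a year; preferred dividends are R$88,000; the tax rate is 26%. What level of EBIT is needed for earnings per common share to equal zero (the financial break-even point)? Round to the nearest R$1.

R$466,919

Preferred dividends are paid after tax, so their pre-tax equivalent is R$88,000 ÷ (1 − 0.26) = R$118,918.92.
Financial break-even EBIT = interest + D_p ÷ (1 − t) = R$348,000 + R$118,918.92 = R$466,918.92.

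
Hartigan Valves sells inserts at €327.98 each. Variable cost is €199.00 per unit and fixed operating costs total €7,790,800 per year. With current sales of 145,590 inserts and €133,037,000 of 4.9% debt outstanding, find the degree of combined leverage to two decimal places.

4.20

At 145,590 units, contribution = 145,590 × €128.98 = €18,778,198.20.
Operating income = contribution − fixed costs = €18,778,198.20 − €7,790,800 = €10,987,398.20. Interest = €6,518,813.00, so EBIT − I = €4,468,585.20.
DCL = contribution ÷ (EBIT − I) = €18,778,198.20 ÷ €4,468,585.20 = 4.2023.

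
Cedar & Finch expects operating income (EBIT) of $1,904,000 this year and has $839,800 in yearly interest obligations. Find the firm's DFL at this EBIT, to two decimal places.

Annual interest charges come to $839,800.00.
DFL = EBIT ÷ (EBIT − I) = $1,904,000 ÷ ($1,904,000 − $839,800.00) = $1,904,000 ÷ $1,064,200.00 = 1.7891.

1.79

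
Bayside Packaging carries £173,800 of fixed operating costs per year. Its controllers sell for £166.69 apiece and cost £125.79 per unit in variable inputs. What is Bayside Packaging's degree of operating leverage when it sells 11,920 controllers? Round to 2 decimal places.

Contribution at this volume is 11,920 × £40.90 = £487,528.00.
Operating income = contribution − fixed costs = £487,528.00 − £173,800 = £313,728.00.
Degree of operating leverage = £487,528.00 / £313,728.00 = 1.5540.

1.55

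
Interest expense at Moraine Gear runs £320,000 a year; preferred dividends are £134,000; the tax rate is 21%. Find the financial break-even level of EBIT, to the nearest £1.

Preferred dividends are paid after tax, so their pre-tax equivalent is £134,000 ÷ (1 − 0.21) = £169,620.25.
EPS = 0 when EBIT covers interest plus the pre-tax preferred burden: £320,000 + £169,620.25 = £489,620.25.

£489,620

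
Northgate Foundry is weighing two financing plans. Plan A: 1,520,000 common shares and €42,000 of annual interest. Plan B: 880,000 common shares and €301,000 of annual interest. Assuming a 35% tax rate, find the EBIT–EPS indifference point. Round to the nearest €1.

€657,125

At indifference, (EBIT − 42,000)(1 − t)/1,520,000 = (EBIT − 301,000)(1 − t)/880,000.
The (1 − t) factor cancels: (EBIT − 42,000) × 880,000 = (EBIT − 301,000) × 1,520,000.
Solving, EBIT = (301,000·1,520,000 − 42,000·880,000) / (1,520,000 − 880,000) = 420,560,000,000 / 640,000 = 657,125.00.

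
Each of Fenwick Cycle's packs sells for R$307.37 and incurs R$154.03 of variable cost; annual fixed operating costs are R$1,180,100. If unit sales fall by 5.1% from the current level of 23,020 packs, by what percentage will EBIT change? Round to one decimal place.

Contribution at this volume is 23,020 × R$153.34 = R$3,529,886.80.
EBIT = R$3,529,886.80 − R$1,180,100 = R$2,349,786.80.
So DOL = total CM / EBIT = R$3,529,886.80 / R$2,349,786.80 = 1.5022.
%ΔEBIT = DOL × %ΔSales = 1.5022 × -5.1% = -7.7%.

-7.7%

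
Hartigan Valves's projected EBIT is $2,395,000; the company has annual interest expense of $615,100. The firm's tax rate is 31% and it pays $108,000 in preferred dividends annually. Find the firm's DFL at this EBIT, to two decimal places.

1.48

Interest = $615,100.00.
Preferred dividends grossed up pre-tax: $108,000 / (1 − 0.31) = $156,521.74.
DFL = EBIT ÷ [EBIT − I − D_p/(1−t)] = $2,395,000 ÷ [$2,395,000 − $615,100.00 − $156,521.74] = $2,395,000 ÷ $1,623,378.26 = 1.4753.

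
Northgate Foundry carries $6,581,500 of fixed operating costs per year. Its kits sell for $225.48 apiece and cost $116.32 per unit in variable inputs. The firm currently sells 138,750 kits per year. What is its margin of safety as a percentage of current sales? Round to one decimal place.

Unit CM = price − variable cost = $225.48 − $116.32 = $109.16. Break-even units = $6,581,500 ÷ $109.16 = 60,292.23; break-even revenue = 60,292.23 × $225.48 = $13,594,692.38.
Actual sales revenue = 138,750 × $225.48 = $31,285,350.00.
Margin of safety = ($31,285,350.00 − $13,594,692.38) ÷ $31,285,350.00 = 56.5%.

56.5%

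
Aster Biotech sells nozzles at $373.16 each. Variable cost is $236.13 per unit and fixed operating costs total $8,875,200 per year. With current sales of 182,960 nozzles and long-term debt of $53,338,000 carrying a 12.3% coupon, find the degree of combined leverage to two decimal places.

2.60

Contribution at this volume is 182,960 × $137.03 = $25,071,008.80.
Subtracting fixed costs: EBIT = $25,071,008.80 − $8,875,200 = $16,195,808.80. Interest = $6,560,574.00.
DOL = $25,071,008.80 ÷ $16,195,808.80 = 1.5480; DFL = $16,195,808.80 ÷ $9,635,234.80 = 1.6809.
Combined leverage = 1.5480 × 1.6809 = 2.6020.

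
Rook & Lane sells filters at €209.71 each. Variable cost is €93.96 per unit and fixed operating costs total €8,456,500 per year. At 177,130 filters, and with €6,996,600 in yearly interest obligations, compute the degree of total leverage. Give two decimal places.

Total contribution margin = 177,130 × €115.75 = €20,502,797.50.
EBIT = €20,502,797.50 − €8,456,500 = €12,046,297.50. Interest = €6,996,600.00, so EBIT − I = €5,049,697.50.
Degree of total leverage = total CM / (EBIT − interest) = €20,502,797.50 / €5,049,697.50 = 4.0602.

4.06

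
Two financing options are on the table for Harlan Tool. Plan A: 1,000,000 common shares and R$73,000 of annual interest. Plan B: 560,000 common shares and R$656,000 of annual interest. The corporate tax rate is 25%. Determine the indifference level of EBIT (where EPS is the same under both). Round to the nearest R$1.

R$1,398,000

Set EPS_A = EPS_B: (EBIT − R$73,000)(1 − 0.25) ÷ 1,000,000 = (EBIT − R$656,000)(1 − 0.25) ÷ 560,000.
The (1 − t) factor cancels: (EBIT − 73,000) × 560,000 = (EBIT − 656,000) × 1,000,000.
EBIT × (1,000,000 − 560,000) = 656,000 × 1,000,000 − 73,000 × 560,000 = 615,120,000,000, so EBIT = 615,120,000,000 ÷ 440,000 = 1,398,000.00.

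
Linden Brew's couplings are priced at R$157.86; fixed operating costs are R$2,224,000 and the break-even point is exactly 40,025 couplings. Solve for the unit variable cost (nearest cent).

Contribution per unit must be FC / Q = R$2,224,000 / 40,025 = R$55.5653.
Hence VC = price − CM = R$157.86 − R$55.5653 = R$102.29.

R$102.29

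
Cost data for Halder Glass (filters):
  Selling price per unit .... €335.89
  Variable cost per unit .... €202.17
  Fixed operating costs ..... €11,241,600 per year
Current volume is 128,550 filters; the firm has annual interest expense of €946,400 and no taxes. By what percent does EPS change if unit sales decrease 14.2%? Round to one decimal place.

Total contribution margin = 128,550 × €133.72 = €17,189,706.00.
Operating income = contribution − fixed costs = €17,189,706.00 − €11,241,600 = €5,948,106.00.
After interest of €946,400.00, pre-tax earnings = €5,001,706.00.
Degree of combined leverage = contribution ÷ (EBIT − I) = €17,189,706.00 ÷ €5,001,706.00 = 3.4368.
%ΔEPS = DCL × %ΔSales = 3.4368 × -14.2% = -48.8%.

-48.8%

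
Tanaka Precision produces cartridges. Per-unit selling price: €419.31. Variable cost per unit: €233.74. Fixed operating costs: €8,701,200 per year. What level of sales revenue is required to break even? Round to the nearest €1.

€19,661,045

Contribution margin per unit = €419.31 − €233.74 = €185.57, a CM ratio of €185.57 ÷ €419.31 = 0.4426.
Break-even sales = FC ÷ CM ratio = €8,701,200 × €419.31 / €185.57 = €19,661,045.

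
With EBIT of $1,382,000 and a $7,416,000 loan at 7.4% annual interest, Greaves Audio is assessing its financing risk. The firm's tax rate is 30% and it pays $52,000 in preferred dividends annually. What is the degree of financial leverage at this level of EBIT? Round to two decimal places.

1.82

Interest = $548,784.00.
Pre-tax preferred-dividend burden = $52,000 ÷ (1 − 0.30) = $74,285.71.
DFL = EBIT ÷ [EBIT − I − D_p/(1−t)] = $1,382,000 ÷ [$1,382,000 − $548,784.00 − $74,285.71] = $1,382,000 ÷ $758,930.29 = 1.8210.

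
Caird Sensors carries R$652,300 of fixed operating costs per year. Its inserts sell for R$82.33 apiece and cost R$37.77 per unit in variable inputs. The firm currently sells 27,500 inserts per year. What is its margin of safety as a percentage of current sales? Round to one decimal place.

Each unit contributes R$82.33 − R$37.77 = R$44.56. Break-even units = R$652,300 ÷ R$44.56 = 14,638.69; break-even revenue = 14,638.69 × R$82.33 = R$1,205,203.30.
Current sales = 27,500 × R$82.33 = R$2,264,075.00.
Margin of safety = (R$2,264,075.00 − R$1,205,203.30) ÷ R$2,264,075.00 = 46.8%.

46.8%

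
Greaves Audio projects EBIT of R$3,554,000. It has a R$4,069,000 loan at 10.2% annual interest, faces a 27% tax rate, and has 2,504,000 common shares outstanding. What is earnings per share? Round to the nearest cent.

R$0.92

Pre-tax income = R$3,554,000 − R$415,038.00 = R$3,138,962.00.
Net income = R$3,138,962.00 × (1 − 0.27) = R$2,291,442.26.
Per share: R$2,291,442.26 / 2,504,000 shares = R$0.92.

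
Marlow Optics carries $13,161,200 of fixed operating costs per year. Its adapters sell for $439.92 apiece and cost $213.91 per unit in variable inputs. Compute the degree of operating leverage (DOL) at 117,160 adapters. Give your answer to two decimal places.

At 117,160 units, contribution = 117,160 × $226.01 = $26,479,331.60.
EBIT = $26,479,331.60 − $13,161,200 = $13,318,131.60.
So DOL = total CM / EBIT = $26,479,331.60 / $13,318,131.60 = 1.9882.

1.99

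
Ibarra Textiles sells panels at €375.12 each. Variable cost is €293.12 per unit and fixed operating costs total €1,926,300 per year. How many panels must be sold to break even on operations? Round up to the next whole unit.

23,492 panels

Each unit contributes €375.12 − €293.12 = €82.00.
Break-even volume = fixed costs ÷ CM per unit = €1,926,300 ÷ €82.00 = 23,491.46, so 23,492 panels.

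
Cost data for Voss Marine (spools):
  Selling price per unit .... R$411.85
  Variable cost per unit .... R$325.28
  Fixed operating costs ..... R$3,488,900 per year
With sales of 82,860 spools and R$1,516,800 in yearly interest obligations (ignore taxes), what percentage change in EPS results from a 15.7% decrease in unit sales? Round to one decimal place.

At 82,860 units, contribution = 82,860 × R$86.57 = R$7,173,190.20.
EBIT = R$7,173,190.20 − R$3,488,900 = R$3,684,290.20.
After interest of R$1,516,800.00, pre-tax earnings = R$2,167,490.20.
DCL = total CM / (EBIT − I) = R$7,173,190.20 / R$2,167,490.20 = 3.3094.
%ΔEPS = DCL × %ΔSales = 3.3094 × -15.7% = -52.0%.

-52.0%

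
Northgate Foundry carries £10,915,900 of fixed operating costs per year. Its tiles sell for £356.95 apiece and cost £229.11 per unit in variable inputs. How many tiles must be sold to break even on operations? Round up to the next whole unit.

Contribution margin per unit = £356.95 − £229.11 = £127.84.
Units to break even: £10,915,900 ÷ £127.84 = 85,387.20, rounded up to 85,388.

85,388 tiles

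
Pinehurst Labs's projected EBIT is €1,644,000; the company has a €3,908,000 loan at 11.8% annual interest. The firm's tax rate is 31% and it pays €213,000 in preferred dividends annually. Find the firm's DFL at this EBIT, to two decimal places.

1.88

Annual interest charges come to €461,144.00.
Preferred dividends grossed up pre-tax: €213,000 / (1 − 0.31) = €308,695.65.
DFL = EBIT ÷ [EBIT − I − D_p/(1−t)] = €1,644,000 ÷ [€1,644,000 − €461,144.00 − €308,695.65] = €1,644,000 ÷ €874,160.35 = 1.8807.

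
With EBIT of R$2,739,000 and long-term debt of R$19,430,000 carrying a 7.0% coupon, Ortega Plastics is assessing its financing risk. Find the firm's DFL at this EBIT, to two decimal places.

Annual interest charges come to R$1,360,100.00.
Degree of financial leverage = EBIT / (EBIT − interest) = R$2,739,000 / R$1,378,900.00 = 1.9864.

1.99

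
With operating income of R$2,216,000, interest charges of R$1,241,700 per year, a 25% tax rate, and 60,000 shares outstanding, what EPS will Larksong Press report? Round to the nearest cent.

Pre-tax income = R$2,216,000 − R$1,241,700.00 = R$974,300.00.
Net income = R$974,300.00 × (1 − 0.25) = R$730,725.00.
Per share: R$730,725.00 / 60,000 shares = R$12.18.

R$12.18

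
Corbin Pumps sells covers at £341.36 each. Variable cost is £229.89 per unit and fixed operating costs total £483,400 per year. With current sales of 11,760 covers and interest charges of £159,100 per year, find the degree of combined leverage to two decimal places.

At 11,760 units, contribution = 11,760 × £111.47 = £1,310,887.20.
Subtracting fixed costs: EBIT = £1,310,887.20 − £483,400 = £827,487.20. Interest = £159,100.00, so EBIT − I = £668,387.20.
Degree of total leverage = total CM / (EBIT − interest) = £1,310,887.20 / £668,387.20 = 1.9613.

1.96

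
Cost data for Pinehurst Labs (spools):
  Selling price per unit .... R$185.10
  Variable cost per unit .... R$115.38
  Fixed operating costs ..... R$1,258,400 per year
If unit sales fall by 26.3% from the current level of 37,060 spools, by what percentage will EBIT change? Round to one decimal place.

Total contribution margin = 37,060 × R$69.72 = R$2,583,823.20.
Operating income = contribution − fixed costs = R$2,583,823.20 − R$1,258,400 = R$1,325,423.20.
Degree of operating leverage = R$2,583,823.20 / R$1,325,423.20 = 1.9494.
So EBIT moves 1.9494 × (-26.3%) = -51.3%.

-51.3%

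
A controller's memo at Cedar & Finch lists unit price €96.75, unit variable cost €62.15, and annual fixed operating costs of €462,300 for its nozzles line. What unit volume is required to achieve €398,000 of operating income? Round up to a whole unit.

24,865 nozzles

Contribution margin per unit = €96.75 − €62.15 = €34.60.
Need Q such that Q × €34.60 − €462,300 = €398,000, i.e. Q = €860,300 / €34.60 = 24,864.16 → 24,865.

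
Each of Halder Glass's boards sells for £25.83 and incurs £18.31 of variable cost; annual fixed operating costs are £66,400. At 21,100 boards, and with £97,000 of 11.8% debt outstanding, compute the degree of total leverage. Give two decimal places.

1.96

Contribution at this volume is 21,100 × £7.52 = £158,672.00.
Subtracting fixed costs: EBIT = £158,672.00 − £66,400 = £92,272.00. Interest = £11,446.00, so EBIT − I = £80,826.00.
DCL = contribution ÷ (EBIT − I) = £158,672.00 ÷ £80,826.00 = 1.9631.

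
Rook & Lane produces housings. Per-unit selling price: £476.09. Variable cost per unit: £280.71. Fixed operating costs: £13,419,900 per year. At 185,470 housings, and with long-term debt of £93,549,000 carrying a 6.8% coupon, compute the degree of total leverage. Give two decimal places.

2.20

At 185,470 units, contribution = 185,470 × £195.38 = £36,237,128.60.
EBIT = £36,237,128.60 − £13,419,900 = £22,817,228.60. Interest = £6,361,332.00, so EBIT − I = £16,455,896.60.
Degree of total leverage = total CM / (EBIT − interest) = £36,237,128.60 / £16,455,896.60 = 2.2021.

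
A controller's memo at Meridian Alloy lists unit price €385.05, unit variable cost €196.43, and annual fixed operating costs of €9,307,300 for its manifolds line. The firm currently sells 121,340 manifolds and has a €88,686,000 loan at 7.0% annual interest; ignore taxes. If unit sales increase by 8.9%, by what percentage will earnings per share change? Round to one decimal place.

Total contribution margin = 121,340 × €188.62 = €22,887,150.80.
Subtracting fixed costs: EBIT = €22,887,150.80 − €9,307,300 = €13,579,850.80.
After interest of €6,208,020.00, pre-tax earnings = €7,371,830.80.
DCL = total CM / (EBIT − I) = €22,887,150.80 / €7,371,830.80 = 3.1047.
%ΔEPS = DCL × %ΔSales = 3.1047 × +8.9% = +27.6%.

+27.6%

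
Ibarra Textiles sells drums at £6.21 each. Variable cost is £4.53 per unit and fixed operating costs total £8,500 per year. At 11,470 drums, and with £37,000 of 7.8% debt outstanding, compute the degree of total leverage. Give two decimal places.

2.44

Total contribution margin = 11,470 × £1.68 = £19,269.60.
Operating income = contribution − fixed costs = £19,269.60 − £8,500 = £10,769.60. Interest = £2,886.00, so EBIT − I = £7,883.60.
Degree of total leverage = total CM / (EBIT − interest) = £19,269.60 / £7,883.60 = 2.4443.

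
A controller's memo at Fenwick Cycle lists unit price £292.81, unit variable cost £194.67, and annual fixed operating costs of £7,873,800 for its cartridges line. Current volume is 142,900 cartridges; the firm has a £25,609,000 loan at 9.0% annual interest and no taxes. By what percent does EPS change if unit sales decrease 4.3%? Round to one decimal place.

At 142,900 units, contribution = 142,900 × £98.14 = £14,024,206.00.
EBIT = £14,024,206.00 − £7,873,800 = £6,150,406.00.
Interest = £2,304,810.00, so EBIT − I = £3,845,596.00.
DCL = total CM / (EBIT − I) = £14,024,206.00 / £3,845,596.00 = 3.6468.
EPS therefore changes by 3.6468 × (-4.3%) = -15.7%.

-15.7%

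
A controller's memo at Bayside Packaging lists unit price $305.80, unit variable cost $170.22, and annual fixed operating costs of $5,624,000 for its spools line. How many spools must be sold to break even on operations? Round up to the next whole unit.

41,482 spools

Each unit contributes $305.80 − $170.22 = $135.58.
Break-even Q = $5,624,000 / $135.58 = 41,481.04 → 41,482 spools.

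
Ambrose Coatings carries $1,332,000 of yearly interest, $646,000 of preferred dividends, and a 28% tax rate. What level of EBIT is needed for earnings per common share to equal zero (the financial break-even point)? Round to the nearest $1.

Grossing the preferred dividend up to pre-tax terms: $646,000 / (1 − 0.28) = $897,222.22.
EPS = 0 when EBIT covers interest plus the pre-tax preferred burden: $1,332,000 + $897,222.22 = $2,229,222.22.

$2,229,222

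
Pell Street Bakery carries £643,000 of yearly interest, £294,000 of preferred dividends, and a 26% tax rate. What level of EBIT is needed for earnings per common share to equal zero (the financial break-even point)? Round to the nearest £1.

Preferred dividends are paid after tax, so their pre-tax equivalent is £294,000 ÷ (1 − 0.26) = £397,297.30.
EPS = 0 when EBIT covers interest plus the pre-tax preferred burden: £643,000 + £397,297.30 = £1,040,297.30.

£1,040,297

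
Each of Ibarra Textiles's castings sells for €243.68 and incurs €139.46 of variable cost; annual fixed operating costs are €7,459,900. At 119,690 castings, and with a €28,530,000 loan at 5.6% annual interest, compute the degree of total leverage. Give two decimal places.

Contribution at this volume is 119,690 × €104.22 = €12,474,091.80.
Subtracting fixed costs: EBIT = €12,474,091.80 − €7,459,900 = €5,014,191.80. Interest = €1,597,680.00, so EBIT − I = €3,416,511.80.
DCL = contribution ÷ (EBIT − I) = €12,474,091.80 ÷ €3,416,511.80 = 3.6511.

3.65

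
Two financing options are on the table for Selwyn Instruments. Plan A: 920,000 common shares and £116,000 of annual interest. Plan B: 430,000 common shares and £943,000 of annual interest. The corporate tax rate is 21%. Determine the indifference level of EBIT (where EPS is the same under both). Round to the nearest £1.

£1,668,735

Set EPS_A = EPS_B: (EBIT − £116,000)(1 − 0.21) ÷ 920,000 = (EBIT − £943,000)(1 − 0.21) ÷ 430,000.
Cancelling (1 − t) and cross-multiplying: 430,000·(EBIT − 116,000) = 920,000·(EBIT − 943,000).
EBIT × (920,000 − 430,000) = 943,000 × 920,000 − 116,000 × 430,000 = 817,680,000,000, so EBIT = 817,680,000,000 ÷ 490,000 = 1,668,734.69.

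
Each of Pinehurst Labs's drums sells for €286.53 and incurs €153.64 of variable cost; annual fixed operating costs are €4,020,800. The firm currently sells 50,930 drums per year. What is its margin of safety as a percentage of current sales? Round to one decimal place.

40.6%

Contribution margin per unit = €286.53 − €153.64 = €132.89. Break-even units = €4,020,800 ÷ €132.89 = 30,256.60; break-even revenue = 30,256.60 × €286.53 = €8,669,424.52.
Current sales = 50,930 × €286.53 = €14,592,972.90.
Margin of safety = (€14,592,972.90 − €8,669,424.52) ÷ €14,592,972.90 = 40.6%.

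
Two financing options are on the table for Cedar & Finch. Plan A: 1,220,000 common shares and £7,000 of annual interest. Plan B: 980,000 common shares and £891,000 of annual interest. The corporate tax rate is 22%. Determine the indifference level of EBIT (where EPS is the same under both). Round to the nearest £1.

At indifference, (EBIT − 7,000)(1 − t)/1,220,000 = (EBIT − 891,000)(1 − t)/980,000.
The (1 − t) factor cancels: (EBIT − 7,000) × 980,000 = (EBIT − 891,000) × 1,220,000.
EBIT × (1,220,000 − 980,000) = 891,000 × 1,220,000 − 7,000 × 980,000 = 1,080,160,000,000, so EBIT = 1,080,160,000,000 ÷ 240,000 = 4,500,666.67.

£4,500,667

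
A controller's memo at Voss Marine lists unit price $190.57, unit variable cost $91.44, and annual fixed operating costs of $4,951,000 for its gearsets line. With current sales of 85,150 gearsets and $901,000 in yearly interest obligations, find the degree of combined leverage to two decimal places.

At 85,150 units, contribution = 85,150 × $99.13 = $8,440,919.50.
EBIT = $8,440,919.50 − $4,951,000 = $3,489,919.50. Interest = $901,000.00, so EBIT − I = $2,588,919.50.
DCL = contribution ÷ (EBIT − I) = $8,440,919.50 ÷ $2,588,919.50 = 3.2604.

3.26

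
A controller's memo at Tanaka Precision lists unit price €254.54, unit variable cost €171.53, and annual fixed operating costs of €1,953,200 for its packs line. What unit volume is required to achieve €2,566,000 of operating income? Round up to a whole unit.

54,442 packs

Each unit contributes €254.54 − €171.53 = €83.01.
Required volume = (fixed costs + target profit) ÷ CM = (€1,953,200 + €2,566,000) ÷ €83.01 = 54,441.63, so 54,442 packs.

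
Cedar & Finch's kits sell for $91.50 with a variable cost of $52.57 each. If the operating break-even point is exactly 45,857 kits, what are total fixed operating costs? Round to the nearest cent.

Contribution margin per unit = $91.50 − $52.57 = $38.93.
Fixed costs = break-even units × CM = 45,857 × $38.93 = $1,785,213.01.

$1,785,213.01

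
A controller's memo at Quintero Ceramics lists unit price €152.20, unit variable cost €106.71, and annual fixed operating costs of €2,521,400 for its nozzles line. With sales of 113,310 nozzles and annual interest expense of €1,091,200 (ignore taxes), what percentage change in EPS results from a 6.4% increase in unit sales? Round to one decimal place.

+21.4%

At 113,310 units, contribution = 113,310 × €45.49 = €5,154,471.90.
EBIT = €5,154,471.90 − €2,521,400 = €2,633,071.90.
After interest of €1,091,200.00, pre-tax earnings = €1,541,871.90.
DCL = total CM / (EBIT − I) = €5,154,471.90 / €1,541,871.90 = 3.3430.
%ΔEPS = DCL × %ΔSales = 3.3430 × +6.4% = +21.4%.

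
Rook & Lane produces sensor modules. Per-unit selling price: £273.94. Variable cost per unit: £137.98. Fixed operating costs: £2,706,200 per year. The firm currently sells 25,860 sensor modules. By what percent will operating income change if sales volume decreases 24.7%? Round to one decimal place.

-107.3%

Contribution at this volume is 25,860 × £135.96 = £3,515,925.60.
EBIT = £3,515,925.60 − £2,706,200 = £809,725.60.
DOL = contribution ÷ EBIT = £3,515,925.60 ÷ £809,725.60 = 4.3421.
So EBIT moves 4.3421 × (-24.7%) = -107.3%.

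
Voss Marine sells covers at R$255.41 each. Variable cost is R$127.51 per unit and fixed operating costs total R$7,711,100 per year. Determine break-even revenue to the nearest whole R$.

R$15,398,687

Contribution margin per unit = R$255.41 − R$127.51 = R$127.90, a CM ratio of R$127.90 ÷ R$255.41 = 0.5008.
Break-even revenue = fixed costs × price ÷ CM = R$7,711,100 × R$255.41 ÷ R$127.90 = R$15,398,687.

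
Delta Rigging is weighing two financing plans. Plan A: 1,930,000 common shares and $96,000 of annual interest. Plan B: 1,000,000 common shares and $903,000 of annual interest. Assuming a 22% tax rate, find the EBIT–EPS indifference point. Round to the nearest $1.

Set EPS_A = EPS_B: (EBIT − $96,000)(1 − 0.22) ÷ 1,930,000 = (EBIT − $903,000)(1 − 0.22) ÷ 1,000,000.
Cancelling (1 − t) and cross-multiplying: 1,000,000·(EBIT − 96,000) = 1,930,000·(EBIT − 903,000).
Solving, EBIT = (903,000·1,930,000 − 96,000·1,000,000) / (1,930,000 − 1,000,000) = 1,646,790,000,000 / 930,000 = 1,770,741.94.

$1,770,742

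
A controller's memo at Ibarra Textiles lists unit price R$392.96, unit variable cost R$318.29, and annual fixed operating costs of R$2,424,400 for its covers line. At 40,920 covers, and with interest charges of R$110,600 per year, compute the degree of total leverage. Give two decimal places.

Total contribution margin = 40,920 × R$74.67 = R$3,055,496.40.
Operating income = contribution − fixed costs = R$3,055,496.40 − R$2,424,400 = R$631,096.40. Interest = R$110,600.00.
DOL = R$3,055,496.40 ÷ R$631,096.40 = 4.8416; DFL = R$631,096.40 ÷ R$520,496.40 = 1.2125.
DCL = DOL × DFL = 4.8416 × 1.2125 = 5.8704.

5.87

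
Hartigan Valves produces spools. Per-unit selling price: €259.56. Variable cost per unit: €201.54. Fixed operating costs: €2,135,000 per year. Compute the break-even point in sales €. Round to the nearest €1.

€9,551,200

Contribution margin per unit = €259.56 − €201.54 = €58.02, a CM ratio of €58.02 ÷ €259.56 = 0.2235.
Break-even sales = FC ÷ CM ratio = €2,135,000 × €259.56 / €58.02 = €9,551,200.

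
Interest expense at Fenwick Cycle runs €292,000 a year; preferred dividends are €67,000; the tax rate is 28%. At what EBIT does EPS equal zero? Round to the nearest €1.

€385,056

Preferred dividends are paid after tax, so their pre-tax equivalent is €67,000 ÷ (1 − 0.28) = €93,055.56.
EPS = 0 when EBIT covers interest plus the pre-tax preferred burden: €292,000 + €93,055.56 = €385,055.56.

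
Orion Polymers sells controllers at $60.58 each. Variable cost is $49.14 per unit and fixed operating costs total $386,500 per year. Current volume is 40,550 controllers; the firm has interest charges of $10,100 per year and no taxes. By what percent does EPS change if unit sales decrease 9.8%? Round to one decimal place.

At 40,550 units, contribution = 40,550 × $11.44 = $463,892.00.
EBIT = $463,892.00 − $386,500 = $77,392.00.
After interest of $10,100.00, pre-tax earnings = $67,292.00.
DCL = total CM / (EBIT − I) = $463,892.00 / $67,292.00 = 6.8937.
%ΔEPS = DCL × %ΔSales = 6.8937 × -9.8% = -67.6%.

-67.6%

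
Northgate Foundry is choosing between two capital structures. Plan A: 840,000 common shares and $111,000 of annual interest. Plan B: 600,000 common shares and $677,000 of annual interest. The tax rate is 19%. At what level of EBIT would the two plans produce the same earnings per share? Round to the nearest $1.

At indifference, (EBIT − 111,000)(1 − t)/840,000 = (EBIT − 677,000)(1 − t)/600,000.
Cancelling (1 − t) and cross-multiplying: 600,000·(EBIT − 111,000) = 840,000·(EBIT − 677,000).
Solving, EBIT = (677,000·840,000 − 111,000·600,000) / (840,000 − 600,000) = 502,080,000,000 / 240,000 = 2,092,000.00.

$2,092,000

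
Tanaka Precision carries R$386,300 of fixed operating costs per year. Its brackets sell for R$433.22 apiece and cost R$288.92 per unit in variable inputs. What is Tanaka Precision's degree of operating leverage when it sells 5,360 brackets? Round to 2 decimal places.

2.00

At 5,360 units, contribution = 5,360 × R$144.30 = R$773,448.00.
Operating income = contribution − fixed costs = R$773,448.00 − R$386,300 = R$387,148.00.
So DOL = total CM / EBIT = R$773,448.00 / R$387,148.00 = 1.9978.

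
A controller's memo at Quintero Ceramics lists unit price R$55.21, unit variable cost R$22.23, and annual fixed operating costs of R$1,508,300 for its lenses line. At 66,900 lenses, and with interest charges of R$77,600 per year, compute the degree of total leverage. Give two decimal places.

3.56

Contribution at this volume is 66,900 × R$32.98 = R$2,206,362.00.
EBIT = R$2,206,362.00 − R$1,508,300 = R$698,062.00. Interest = R$77,600.00.
DOL = R$2,206,362.00 ÷ R$698,062.00 = 3.1607; DFL = R$698,062.00 ÷ R$620,462.00 = 1.1251.
DCL = DOL × DFL = 3.1607 × 1.1251 = 3.5561.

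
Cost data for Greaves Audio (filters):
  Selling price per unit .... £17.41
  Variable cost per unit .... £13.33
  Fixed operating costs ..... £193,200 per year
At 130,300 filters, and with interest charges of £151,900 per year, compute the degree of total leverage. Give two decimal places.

2.85

Total contribution margin = 130,300 × £4.08 = £531,624.00.
Operating income = contribution − fixed costs = £531,624.00 − £193,200 = £338,424.00. Interest = £151,900.00, so EBIT − I = £186,524.00.
DCL = contribution ÷ (EBIT − I) = £531,624.00 ÷ £186,524.00 = 2.8502.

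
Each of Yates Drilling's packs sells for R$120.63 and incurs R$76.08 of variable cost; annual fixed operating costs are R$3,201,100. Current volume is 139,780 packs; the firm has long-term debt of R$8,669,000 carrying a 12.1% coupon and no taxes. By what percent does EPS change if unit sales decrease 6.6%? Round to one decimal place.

At 139,780 units, contribution = 139,780 × R$44.55 = R$6,227,199.00.
Operating income = contribution − fixed costs = R$6,227,199.00 − R$3,201,100 = R$3,026,099.00.
After interest of R$1,048,949.00, pre-tax earnings = R$1,977,150.00.
Degree of combined leverage = contribution ÷ (EBIT − I) = R$6,227,199.00 ÷ R$1,977,150.00 = 3.1496.
%ΔEPS = DCL × %ΔSales = 3.1496 × -6.6% = -20.8%.

-20.8%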